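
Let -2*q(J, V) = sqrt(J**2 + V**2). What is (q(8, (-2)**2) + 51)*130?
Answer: 6630 - 260*sqrt(5) ≈ 6048.6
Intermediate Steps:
q(J, V) = -sqrt(J**2 + V**2)/2
(q(8, (-2)**2) + 51)*130 = (-sqrt(8**2 + ((-2)**2)**2)/2 + 51)*130 = (-sqrt(64 + 4**2)/2 + 51)*130 = (-sqrt(64 + 16)/2 + 51)*130 = (-2*sqrt(5) + 51)*130 = (51 - 2*sqrt(5))*130 = 6630 - 260*sqrt(5)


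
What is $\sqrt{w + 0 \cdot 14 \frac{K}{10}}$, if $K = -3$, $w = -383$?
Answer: $i \sqrt{383} \approx 19.57 i$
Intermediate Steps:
$\sqrt{w + 0 \cdot 14 \frac{K}{10}} = \sqrt{-383 + 0 \cdot 14 \left(- \frac{3}{10}\right)} = \sqrt{-383 + 0 \left(\left(-3\right) \frac{1}{10}\right)} = \sqrt{-383 + 0 \left(- \frac{3}{10}\right)} = \sqrt{-383 + 0} = \sqrt{-383} = i \sqrt{383}$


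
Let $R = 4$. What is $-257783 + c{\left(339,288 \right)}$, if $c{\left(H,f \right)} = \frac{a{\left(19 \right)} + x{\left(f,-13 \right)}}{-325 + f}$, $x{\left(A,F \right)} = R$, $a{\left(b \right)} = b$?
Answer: $- \frac{9537994}{37} \approx -2.5778 \cdot 10^{5}$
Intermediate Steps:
$x{\left(A,F \right)} = 4$
$c{\left(H,f \right)} = \frac{23}{-325 + f}$ ($c{\left(H,f \right)} = \frac{19 + 4}{-325 + f} = \frac{23}{-325 + f}$)
$-257783 + c{\left(339,288 \right)} = -257783 + \frac{23}{-325 + 288} = -257783 + \frac{23}{-37} = -257783 + 23 \left(- \frac{1}{37}\right) = -257783 - \frac{23}{37} = - \frac{9537994}{37}$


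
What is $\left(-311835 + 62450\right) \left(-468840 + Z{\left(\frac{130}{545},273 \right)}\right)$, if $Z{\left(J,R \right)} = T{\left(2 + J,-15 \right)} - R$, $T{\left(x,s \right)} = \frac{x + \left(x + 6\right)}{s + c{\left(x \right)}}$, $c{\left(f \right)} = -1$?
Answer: $\frac{102015200479195}{872} \approx 1.1699 \cdot 10^{11}$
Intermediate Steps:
$T{\left(x,s \right)} = \frac{6 + 2 x}{-1 + s}$ ($T{\left(x,s \right)} = \frac{x + \left(x + 6\right)}{s - 1} = \frac{x + \left(6 + x\right)}{-1 + s} = \frac{6 + 2 x}{-1 + s}$)
$Z{\left(J,R \right)} = - \frac{5}{8} - R - \frac{J}{8}$ ($Z{\left(J,R \right)} = \frac{2 \left(3 + \left(2 + J\right)\right)}{-1 - 15} - R = \frac{2 \left(5 + J\right)}{-16} - R = 2 \left(- \frac{1}{16}\right) \left(5 + J\right) - R = \left(- \frac{5}{8} - \frac{J}{8}\right) - R = - \frac{5}{8} - R - \frac{J}{8}$)
$\left(-311835 + 62450\right) \left(-468840 + Z{\left(\frac{130}{545},273 \right)}\right) = \left(-311835 + 62450\right) \left(-468840 - \left(\frac{2189}{8} + \frac{1}{8} \cdot 130 \cdot \frac{1}{545}\right)\right) = - 249385 \left(-468840 - \left(\frac{2189}{8} + \frac{1}{8} \cdot 130 \cdot \frac{1}{545}\right)\right) = - 249385 \left(-468840 - \frac{238627}{872}\right) = \left(-249385\right) \left(- \frac{409067107}{872}\right) = \frac{102015200479195}{872}$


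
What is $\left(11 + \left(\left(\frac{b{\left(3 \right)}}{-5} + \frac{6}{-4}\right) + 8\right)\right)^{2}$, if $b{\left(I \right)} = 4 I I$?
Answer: $\frac{10609}{100} \approx 106.09$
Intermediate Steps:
$b{\left(I \right)} = 4 I^{2}$
$\left(11 + \left(\left(\frac{b{\left(3 \right)}}{-5} + \frac{6}{-4}\right) + 8\right)\right)^{2} = \left(11 + \left(\left(\frac{4 \cdot 3^{2}}{-5} + \frac{6}{-4}\right) + 8\right)\right)^{2} = \left(11 + \left(\left(4 \cdot 9 \left(- \frac{1}{5}\right) + 6 \left(- \frac{1}{4}\right)\right) + 8\right)\right)^{2} = \left(11 + \left(\left(36 \left(- \frac{1}{5}\right) - \frac{3}{2}\right) + 8\right)\right)^{2} = \left(11 + \left(\left(- \frac{36}{5} - \frac{3}{2}\right) + 8\right)\right)^{2} = \left(11 + \left(- \frac{87}{10} + 8\right)\right)^{2} = \left(11 - \frac{7}{10}\right)^{2} = \left(\frac{103}{10}\right)^{2} = \frac{10609}{100}$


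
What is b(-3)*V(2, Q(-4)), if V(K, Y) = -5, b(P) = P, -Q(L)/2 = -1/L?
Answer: 15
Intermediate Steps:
Q(L) = 2/L (Q(L) = -(-2)/L = 2/L)
b(-3)*V(2, Q(-4)) = -3*(-5) = 15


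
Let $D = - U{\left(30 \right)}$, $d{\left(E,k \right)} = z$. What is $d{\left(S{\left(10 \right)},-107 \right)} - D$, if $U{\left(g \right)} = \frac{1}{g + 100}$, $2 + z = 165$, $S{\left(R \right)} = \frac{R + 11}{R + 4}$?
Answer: $\frac{21191}{130} \approx 163.01$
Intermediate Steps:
$S{\left(R \right)} = \frac{11 + R}{4 + R}$
$z = 163$ ($z = -2 + 165 = 163$)
$d{\left(E,k \right)} = 163$
$U{\left(g \right)} = \frac{1}{100 + g}$
$D = - \frac{1}{130}$ ($D = - \frac{1}{100 + 30} = - \frac{1}{130} \approx -0.0076923$)
$d{\left(S{\left(10 \right)},-107 \right)} - D = 163 - - \frac{1}{130} = 163 + \frac{1}{130} = \frac{21191}{130}$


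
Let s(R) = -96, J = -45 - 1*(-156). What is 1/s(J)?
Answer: -1/96 ≈ -0.010417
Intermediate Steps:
J = 111 (J = -45 + 156 = 111)
1/s(J) = 1/(-96) = -1/96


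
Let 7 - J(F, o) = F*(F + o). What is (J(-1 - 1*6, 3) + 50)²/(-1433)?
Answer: -841/1433 ≈ -0.58688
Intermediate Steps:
J(F, o) = 7 - F*(F + o)
(J(-1 - 1*6, 3) + 50)²/(-1433) = ((7 - (-1 - 1*6)² - 1*(-1 - 1*6)*3) + 50)²/(-1433) = ((7 - (-1 - 6)² - 1*(-1 - 6)*3) + 50)²*(-1/1433) = ((7 - 1*(-7)² - 1*(-7)*3) + 50)²*(-1/1433) = ((7 - 1*49 + 21) + 50)²*(-1/1433) = ((7 - 49 + 21) + 50)²*(-1/1433) = (-21 + 50)²*(-1/1433) = 29²*(-1/1433) = 841*(-1/1433) = -841/1433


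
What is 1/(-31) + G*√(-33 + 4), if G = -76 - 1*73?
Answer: -1/31 - 149*I*√29 ≈ -0.032258 - 802.39*I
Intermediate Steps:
G = -149 (G = -76 - 73 = -149)
1/(-31) + G*√(-33 + 4) = 1/(-31) - 149*√(-33 + 4) = -1/31 - 149*I*√29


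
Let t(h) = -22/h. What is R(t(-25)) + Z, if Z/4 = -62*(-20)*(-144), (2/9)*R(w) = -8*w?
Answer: -17856792/25 ≈ -7.1427e+5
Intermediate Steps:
R(w) = -36*w (R(w) = 9*(-8*w)/2 = -36*w)
Z = -714240 (Z = 4*(-62*(-20)*(-144)) = 4*(1240*(-144)) = 4*(-178560) = -714240)
R(t(-25)) + Z = -(-792)/(-25) - 714240 = -(-792)*(-1)/25 - 714240 = -36*22/25 - 714240 = -792/25 - 714240 = -17856792/25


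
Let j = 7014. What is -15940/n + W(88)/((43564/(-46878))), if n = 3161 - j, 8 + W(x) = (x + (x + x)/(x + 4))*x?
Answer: -8205228591880/965149529 ≈ -8501.5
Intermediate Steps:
W(x) = -8 + x*(x + 2*x/(4 + x)) (W(x) = -8 + (x + (x + x)/(x + 4))*x = -8 + (x + (2*x)/(4 + x))*x = -8 + (x + 2*x/(4 + x))*x = -8 + x*(x + 2*x/(4 + x)))
n = -3853 (n = 3161 - 1*7014 = 3161 - 7014 = -3853)
-15940/n + W(88)/((43564/(-46878))) = -15940/(-3853) + ((-32 + 88³ - 8*88 + 6*88²)/(4 + 88))/((43564/(-46878))) = -15940*(-1/3853) + ((-32 + 681472 - 704 + 6*7744)/92)/((43564*(-1/46878))) = 15940/3853 + ((-32 + 681472 - 704 + 46464)/92)/(-21782/23439) = 15940/3853 + ((1/92)*727200)*(-23439/21782) = 15940/3853 + (181800/23)*(-23439/21782) = 15940/3853 - 2130605100/250493 = -8205228591880/965149529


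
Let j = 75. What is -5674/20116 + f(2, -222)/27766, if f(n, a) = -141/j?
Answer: -492444069/1745440175 ≈ -0.28213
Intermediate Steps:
f(n, a) = -47/25 (f(n, a) = -141/75 = -141*1/75 = -47/25)
-5674/20116 + f(2, -222)/27766 = -5674/20116 - 47/25/27766 = -5674*1/20116 - 47/25*1/27766 = -2837/10058 - 47/694150 = -492444069/1745440175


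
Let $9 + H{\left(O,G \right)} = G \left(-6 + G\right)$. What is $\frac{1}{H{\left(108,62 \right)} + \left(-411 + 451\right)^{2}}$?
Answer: $\frac{1}{5063} \approx 0.00019751$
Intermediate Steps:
$H{\left(O,G \right)} = -9 + G \left(-6 + G\right)$
$\frac{1}{H{\left(108,62 \right)} + \left(-411 + 451\right)^{2}} = \frac{1}{\left(-9 + 62^{2} - 372\right) + \left(-411 + 451\right)^{2}} = \frac{1}{\left(-9 + 3844 - 372\right) + 40^{2}} = \frac{1}{3463 + 1600} = \frac{1}{5063}$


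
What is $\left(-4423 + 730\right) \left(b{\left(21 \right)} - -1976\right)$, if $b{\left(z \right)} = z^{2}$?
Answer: $-8925981$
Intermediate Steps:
$\left(-4423 + 730\right) \left(b{\left(21 \right)} - -1976\right) = \left(-4423 + 730\right) \left(21^{2} - -1976\right) = - 3693 \left(441 + 1976\right) = \left(-3693\right) 2417 = -8925981$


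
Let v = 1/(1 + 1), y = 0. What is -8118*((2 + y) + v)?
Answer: -20295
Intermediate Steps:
v = 1/2 ≈ 0.50000
-8118*((2 + y) + v) = -8118*((2 + 0) + 1/2) = -8118*(2 + 1/2) = -8118*5/2 = -20295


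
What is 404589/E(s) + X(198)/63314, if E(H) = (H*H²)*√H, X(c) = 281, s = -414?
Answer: 281/63314 + 134863*I*√46/3264065424 ≈ 0.0044382 + 0.00028023*I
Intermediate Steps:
E(H) = H^(7/2) (E(H) = H³*√H = H^(7/2))
404589/E(s) + X(198)/63314 = 404589/((-414)^(7/2)) + 281/63314 = 404589/((-212873832*I*√46)) + 281*(1/63314) = 404589*(I*√46/9792196272) + 281/63314 = 134863*I*√46/3264065424 + 281/63314 = 281/63314 + 134863*I*√46/3264065424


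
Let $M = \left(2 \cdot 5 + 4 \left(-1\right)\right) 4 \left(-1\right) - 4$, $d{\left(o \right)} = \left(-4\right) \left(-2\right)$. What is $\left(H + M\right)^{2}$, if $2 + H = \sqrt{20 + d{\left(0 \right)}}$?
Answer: $928 - 120 \sqrt{7} \approx 610.51$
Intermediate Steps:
$d{\left(o \right)} = 8$
$M = -28$ ($M = \left(10 - 4\right) \left(-4\right) - 4 = 6 \left(-4\right) - 4 = -24 - 4 = -28$)
$H = -2 + 2 \sqrt{7}$ ($H = -2 + \sqrt{20 + 8} = -2 + \sqrt{28} = -2 + 2 \sqrt{7} \approx 3.2915$)
$\left(H + M\right)^{2} = \left(\left(-2 + 2 \sqrt{7}\right) - 28\right)^{2} = \left(-30 + 2 \sqrt{7}\right)^{2}$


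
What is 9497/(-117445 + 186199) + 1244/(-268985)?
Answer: 2469020569/18493794690 ≈ 0.13351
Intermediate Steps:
9497/(-117445 + 186199) + 1244/(-268985) = 9497/68754 + 1244*(-1/268985) = 9497*(1/68754) - 1244/268985 = 9497/68754 - 1244/268985 = 2469020569/18493794690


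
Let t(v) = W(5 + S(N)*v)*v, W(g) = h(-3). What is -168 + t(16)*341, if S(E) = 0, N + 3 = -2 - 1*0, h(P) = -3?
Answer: -16536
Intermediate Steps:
N = -5 (N = -3 + (-2 - 1*0) = -3 + (-2 + 0) = -3 - 2 = -5)
W(g) = -3
t(v) = -3*v
-168 + t(16)*341 = -168 - 3*16*341 = -168 - 48*341 = -168 - 16368 = -16536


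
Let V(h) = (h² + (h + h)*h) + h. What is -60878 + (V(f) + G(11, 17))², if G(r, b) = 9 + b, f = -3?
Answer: -58378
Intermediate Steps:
V(h) = h + 3*h² (V(h) = (h² + (2*h)*h) + h = (h² + 2*h²) + h = 3*h² + h = h + 3*h²)
-60878 + (V(f) + G(11, 17))² = -60878 + (-3*(1 + 3*(-3)) + (9 + 17))² = -60878 + (-3*(1 - 9) + 26)² = -60878 + (-3*(-8) + 26)² = -60878 + (24 + 26)² = -60878 + 50² = -60878 + 2500 = -58378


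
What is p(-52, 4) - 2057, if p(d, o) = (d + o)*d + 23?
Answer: 462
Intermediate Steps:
p(d, o) = 23 + d*(d + o) (p(d, o) = d*(d + o) + 23 = 23 + d*(d + o))
p(-52, 4) - 2057 = (23 + (-52)² - 52*4) - 2057 = (23 + 2704 - 208) - 2057 = 2519 - 2057 = 462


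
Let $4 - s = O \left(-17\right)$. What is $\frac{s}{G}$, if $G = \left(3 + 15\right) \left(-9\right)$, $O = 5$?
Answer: $- \frac{89}{162} \approx -0.54938$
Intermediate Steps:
$G = -162$ ($G = 18 \left(-9\right) = -162$)
$s = 89$ ($s = 4 - 5 \left(-17\right) = 4 - -85 = 4 + 85 = 89$)
$\frac{s}{G} = \frac{89}{-162} = 89 \left(- \frac{1}{162}\right) = - \frac{89}{162}$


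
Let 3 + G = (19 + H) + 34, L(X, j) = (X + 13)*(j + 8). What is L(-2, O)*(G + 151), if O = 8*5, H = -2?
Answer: 105072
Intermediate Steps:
O = 40
L(X, j) = (8 + j)*(13 + X) (L(X, j) = (13 + X)*(8 + j) = (8 + j)*(13 + X))
G = 48 (G = -3 + ((19 - 2) + 34) = -3 + (17 + 34) = -3 + 51 = 48)
L(-2, O)*(G + 151) = (104 + 8*(-2) + 13*40 - 2*40)*(48 + 151) = (104 - 16 + 520 - 80)*199 = 528*199 = 105072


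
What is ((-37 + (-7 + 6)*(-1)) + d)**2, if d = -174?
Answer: 44100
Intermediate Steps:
((-37 + (-7 + 6)*(-1)) + d)**2 = ((-37 + (-7 + 6)*(-1)) - 174)**2 = ((-37 - 1*(-1)) - 174)**2 = ((-37 + 1) - 174)**2 = (-36 - 174)**2 = (-210)**2 = 44100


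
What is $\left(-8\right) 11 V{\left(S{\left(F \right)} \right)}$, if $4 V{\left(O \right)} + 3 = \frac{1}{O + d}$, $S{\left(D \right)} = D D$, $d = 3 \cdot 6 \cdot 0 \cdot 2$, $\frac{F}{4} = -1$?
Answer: $\frac{517}{8} \approx 64.625$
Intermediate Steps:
$F = -4$ ($F = 4 \left(-1\right) = -4$)
$d = 0$ ($d = 18 \cdot 0 \cdot 2 = 0 \cdot 2 = 0$)
$S{\left(D \right)} = D^{2}$
$V{\left(O \right)} = - \frac{3}{4} + \frac{1}{4 O}$ ($V{\left(O \right)} = - \frac{3}{4} + \frac{1}{4 \left(O + 0\right)} = - \frac{3}{4} + \frac{1}{4 O}$)
$\left(-8\right) 11 V{\left(S{\left(F \right)} \right)} = \left(-8\right) 11 \frac{1 - 3 \left(-4\right)^{2}}{4 \left(-4\right)^{2}} = - 88 \frac{1 - 48}{4 \cdot 16} = - 88 \cdot \frac{1}{4} \cdot \frac{1}{16} \left(1 - 48\right) = - 88 \cdot \frac{1}{4} \cdot \frac{1}{16} \left(-47\right) = \left(-88\right) \left(- \frac{47}{64}\right) = \frac{517}{8}$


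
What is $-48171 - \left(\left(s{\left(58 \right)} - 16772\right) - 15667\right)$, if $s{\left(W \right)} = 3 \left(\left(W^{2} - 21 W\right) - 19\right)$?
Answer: $-22113$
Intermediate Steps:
$s{\left(W \right)} = -57 - 63 W + 3 W^{2}$ ($s{\left(W \right)} = 3 \left(-19 + W^{2} - 21 W\right) = -57 - 63 W + 3 W^{2}$)
$-48171 - \left(\left(s{\left(58 \right)} - 16772\right) - 15667\right) = -48171 - \left(\left(\left(-57 - 3654 + 3 \cdot 58^{2}\right) - 16772\right) - 15667\right) = -48171 - \left(\left(\left(-57 - 3654 + 3 \cdot 3364\right) - 16772\right) - 15667\right) = -48171 - \left(\left(\left(-57 - 3654 + 10092\right) - 16772\right) - 15667\right) = -48171 - \left(\left(6381 - 16772\right) - 15667\right) = -48171 - \left(-10391 - 15667\right) = -48171 - -26058 = -48171 + 26058 = -22113$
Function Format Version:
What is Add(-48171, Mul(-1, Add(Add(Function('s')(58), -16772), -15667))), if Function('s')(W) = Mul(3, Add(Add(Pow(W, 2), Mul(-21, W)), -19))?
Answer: -22113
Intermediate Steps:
Function('s')(W) = Add(-57, Mul(-63, W), Mul(3, Pow(W, 2))) (Function('s')(W) = Mul(3, Add(-19, Pow(W, 2), Mul(-21, W))) = Add(-57, Mul(-63, W), Mul(3, Pow(W, 2))))
Add(-48171, Mul(-1, Add(Add(Function('s')(58), -16772), -15667))) = Add(-48171, Mul(-1, Add(Add(Add(-57, Mul(-63, 58), Mul(3, Pow(58, 2))), -16772), -15667))) = Add(-48171, Mul(-1, Add(Add(Add(-57, -3654, Mul(3, 3364)), -16772), -15667))) = Add(-48171, Mul(-1, Add(Add(Add(-57, -3654, 10092), -16772), -15667))) = Add(-48171, Mul(-1, Add(Add(6381, -16772), -15667))) = Add(-48171, Mul(-1, Add(-10391, -15667))) = Add(-48171, Mul(-1, -26058)) = Add(-48171, 26058) = -22113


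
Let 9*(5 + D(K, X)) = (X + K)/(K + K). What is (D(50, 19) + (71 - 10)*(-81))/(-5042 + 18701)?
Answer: -1483777/4097700 ≈ -0.36210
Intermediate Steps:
D(K, X) = -5 + (K + X)/(18*K) (D(K, X) = -5 + ((X + K)/(K + K))/9 = -5 + ((K + X)/((2*K)))/9 = -5 + ((K + X)*(1/(2*K)))/9 = -5 + ((K + X)/(2*K))/9 = -5 + (K + X)/(18*K))
(D(50, 19) + (71 - 10)*(-81))/(-5042 + 18701) = ((1/18)*(19 - 89*50)/50 + (71 - 10)*(-81))/(-5042 + 18701) = ((1/18)*(1/50)*(19 - 4450) + 61*(-81))/13659 = ((1/18)*(1/50)*(-4431) - 4941)*(1/13659) = (-1477/300 - 4941)*(1/13659) = -1483777/300*1/13659 = -1483777/4097700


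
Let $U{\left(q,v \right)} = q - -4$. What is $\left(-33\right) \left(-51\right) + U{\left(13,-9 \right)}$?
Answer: $1700$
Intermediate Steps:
$U{\left(q,v \right)} = 4 + q$ ($U{\left(q,v \right)} = q + 4 = 4 + q$)
$\left(-33\right) \left(-51\right) + U{\left(13,-9 \right)} = \left(-33\right) \left(-51\right) + \left(4 + 13\right) = 1683 + 17 = 1700$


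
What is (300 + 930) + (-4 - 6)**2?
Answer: 1330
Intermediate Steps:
(300 + 930) + (-4 - 6)**2 = 1230 + (-10)**2 = 1230 + 100 = 1330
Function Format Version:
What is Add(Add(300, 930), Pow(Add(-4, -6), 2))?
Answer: 1330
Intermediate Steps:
Add(Add(300, 930), Pow(Add(-4, -6), 2)) = Add(1230, Pow(-10, 2)) = Add(1230, 100) = 1330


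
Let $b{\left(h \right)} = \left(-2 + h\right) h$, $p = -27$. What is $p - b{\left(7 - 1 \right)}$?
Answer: $-51$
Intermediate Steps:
$b{\left(h \right)} = h \left(-2 + h\right)$
$p - b{\left(7 - 1 \right)} = -27 - \left(7 - 1\right) \left(-2 + \left(7 - 1\right)\right) = -27 - 6 \left(-2 + 6\right) = -27 - 6 \cdot 4 = -27 - 24 = -51$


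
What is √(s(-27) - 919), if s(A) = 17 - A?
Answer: 5*I*√35 ≈ 29.58*I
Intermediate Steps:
√(s(-27) - 919) = √((17 - 1*(-27)) - 919) = √((17 + 27) - 919) = √(44 - 919) = √(-875) = 5*I*√35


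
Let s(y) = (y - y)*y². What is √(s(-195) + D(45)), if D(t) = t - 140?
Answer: I*√95 ≈ 9.7468*I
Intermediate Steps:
s(y) = 0 (s(y) = 0*y² = 0)
D(t) = -140 + t
√(s(-195) + D(45)) = √(0 + (-140 + 45)) = √(0 - 95) = √(-95) = I*√95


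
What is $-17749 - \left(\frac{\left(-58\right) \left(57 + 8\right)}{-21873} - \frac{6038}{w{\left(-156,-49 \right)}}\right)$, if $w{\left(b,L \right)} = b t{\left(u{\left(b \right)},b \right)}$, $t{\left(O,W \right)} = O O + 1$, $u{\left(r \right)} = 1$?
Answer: $- \frac{6736616391}{379132} \approx -17769.0$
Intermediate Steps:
$t{\left(O,W \right)} = 1 + O^{2}$ ($t{\left(O,W \right)} = O^{2} + 1 = 1 + O^{2}$)
$w{\left(b,L \right)} = 2 b$ ($w{\left(b,L \right)} = b \left(1 + 1^{2}\right) = b \left(1 + 1\right) = b 2 = 2 b$)
$-17749 - \left(\frac{\left(-58\right) \left(57 + 8\right)}{-21873} - \frac{6038}{w{\left(-156,-49 \right)}}\right) = -17749 - \left(\frac{\left(-58\right) \left(57 + 8\right)}{-21873} - \frac{6038}{2 \left(-156\right)}\right) = -17749 - \left(\left(-58\right) 65 \left(- \frac{1}{21873}\right) - \frac{6038}{-312}\right) = -17749 - \left(\left(-3770\right) \left(- \frac{1}{21873}\right) - - \frac{3019}{156}\right) = -17749 - \left(\frac{3770}{21873} + \frac{3019}{156}\right) = -17749 - \frac{7402523}{379132} = - \frac{6736616391}{379132}$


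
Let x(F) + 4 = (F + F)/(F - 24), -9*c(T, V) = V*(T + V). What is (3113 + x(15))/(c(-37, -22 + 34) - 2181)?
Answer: -9317/6443 ≈ -1.4461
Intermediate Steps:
c(T, V) = -V*(T + V)/9
x(F) = -4 + 2*F/(-24 + F) (x(F) = -4 + (F + F)/(F - 24) = -4 + (2*F)/(-24 + F) = -4 + 2*F/(-24 + F))
(3113 + x(15))/(c(-37, -22 + 34) - 2181) = (3113 + 2*(48 - 1*15)/(-24 + 15))/(-(-22 + 34)*(-37 + (-22 + 34))/9 - 2181) = (3113 + 2*(48 - 15)/(-9))/(-⅑*12*(-37 + 12) - 2181) = (3113 + 2*(-⅑)*33)/(-⅑*12*(-25) - 2181) = (3113 - 22/3)/(100/3 - 2181) = 9317/(3*(-6443/3)) = (9317/3)*(-3/6443) = -9317/6443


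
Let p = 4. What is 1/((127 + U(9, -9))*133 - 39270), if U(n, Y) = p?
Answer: -1/21847 ≈ -4.5773e-5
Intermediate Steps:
U(n, Y) = 4
1/((127 + U(9, -9))*133 - 39270) = 1/((127 + 4)*133 - 39270) = 1/(131*133 - 39270) = 1/(17423 - 39270) = 1/(-21847) = -1/21847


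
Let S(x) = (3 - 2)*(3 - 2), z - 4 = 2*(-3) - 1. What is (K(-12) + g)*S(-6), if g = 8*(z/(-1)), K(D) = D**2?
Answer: 168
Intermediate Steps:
z = -3 (z = 4 + (2*(-3) - 1) = 4 + (-6 - 1) = 4 - 7 = -3)
g = 24 (g = 8*(-3/(-1)) = 8*(-3*(-1)) = 8*3 = 24)
S(x) = 1 (S(x) = 1*1 = 1)
(K(-12) + g)*S(-6) = ((-12)**2 + 24)*1 = (144 + 24)*1 = 168*1 = 168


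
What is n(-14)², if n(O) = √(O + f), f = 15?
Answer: 1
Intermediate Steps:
n(O) = √(15 + O) (n(O) = √(O + 15) = √(15 + O))
n(-14)² = (√(15 - 14))² = (√1)² = 1² = 1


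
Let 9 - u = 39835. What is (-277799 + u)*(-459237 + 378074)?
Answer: 25779397875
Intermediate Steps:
u = -39826 (u = 9 - 1*39835 = 9 - 39835 = -39826)
(-277799 + u)*(-459237 + 378074) = (-277799 - 39826)*(-459237 + 378074) = -317625*(-81163) = 25779397875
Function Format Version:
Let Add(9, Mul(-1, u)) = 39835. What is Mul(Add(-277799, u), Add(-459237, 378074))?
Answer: 25779397875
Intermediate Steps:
u = -39826 (u = Add(9, Mul(-1, 39835)) = Add(9, -39835) = -39826)
Mul(Add(-277799, u), Add(-459237, 378074)) = Mul(Add(-277799, -39826), Add(-459237, 378074)) = Mul(-317625, -81163) = 25779397875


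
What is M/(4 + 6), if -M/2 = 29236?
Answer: -29236/5 ≈ -5847.2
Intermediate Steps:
M = -58472 (M = -2*29236 = -58472)
M/(4 + 6) = -58472/(4 + 6) = -58472/10 = -58472*⅒ = -29236/5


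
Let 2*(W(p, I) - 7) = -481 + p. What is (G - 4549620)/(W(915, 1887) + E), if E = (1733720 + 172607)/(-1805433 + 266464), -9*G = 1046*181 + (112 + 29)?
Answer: -63307101115543/3085404561 ≈ -20518.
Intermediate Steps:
G = -189467/9 (G = -(1046*181 + (112 + 29))/9 = -(189326 + 141)/9 = -⅑*189467 = -189467/9 ≈ -21052.)
W(p, I) = -467/2 + p/2 (W(p, I) = 7 + (-481 + p)/2 = 7 + (-481/2 + p/2) = -467/2 + p/2)
E = -1906327/1538969 (E = 1906327/(-1538969) = 1906327*(-1/1538969) = -1906327/1538969 ≈ -1.2387)
(G - 4549620)/(W(915, 1887) + E) = (-189467/9 - 4549620)/((-467/2 + (½)*915) - 1906327/1538969) = -41136047/(9*((-467/2 + 915/2) - 1906327/1538969)) = -41136047/(9*(224 - 1906327/1538969)) = -41136047/(9*342822729/1538969) = -41136047/9*1538969/342822729 = -63307101115543/3085404561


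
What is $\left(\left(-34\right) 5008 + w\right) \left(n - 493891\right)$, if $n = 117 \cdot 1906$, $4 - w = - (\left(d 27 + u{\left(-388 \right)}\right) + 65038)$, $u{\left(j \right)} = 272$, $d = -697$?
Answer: $33529827753$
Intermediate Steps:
$w = 46495$ ($w = 4 - - (\left(\left(-697\right) 27 + 272\right) + 65038) = 4 - - (\left(-18819 + 272\right) + 65038) = 4 - - (-18547 + 65038) = 4 - \left(-1\right) 46491 = 4 - -46491 = 4 + 46491 = 46495$)
$n = 223002$
$\left(\left(-34\right) 5008 + w\right) \left(n - 493891\right) = \left(\left(-34\right) 5008 + 46495\right) \left(223002 - 493891\right) = \left(-170272 + 46495\right) \left(-270889\right) = \left(-123777\right) \left(-270889\right) = 33529827753$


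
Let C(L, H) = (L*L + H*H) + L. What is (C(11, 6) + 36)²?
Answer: 41616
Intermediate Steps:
C(L, H) = L + H² + L² (C(L, H) = (L² + H²) + L = (H² + L²) + L = L + H² + L²)
(C(11, 6) + 36)² = ((11 + 6² + 11²) + 36)² = ((11 + 36 + 121) + 36)² = (168 + 36)² = 204² = 41616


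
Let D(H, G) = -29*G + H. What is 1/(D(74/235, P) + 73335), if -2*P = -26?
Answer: 235/17145204 ≈ 1.3706e-5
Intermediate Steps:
P = 13 (P = -½*(-26) = 13)
D(H, G) = H - 29*G
1/(D(74/235, P) + 73335) = 1/((74/235 - 29*13) + 73335) = 1/((74*(1/235) - 377) + 73335) = 1/((74/235 - 377) + 73335) = 1/(-88521/235 + 73335) = 1/(17145204/235) = 235/17145204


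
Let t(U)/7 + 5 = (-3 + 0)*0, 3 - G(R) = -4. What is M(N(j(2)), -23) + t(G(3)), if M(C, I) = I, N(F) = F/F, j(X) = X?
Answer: -58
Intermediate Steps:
G(R) = 7 (G(R) = 3 - 1*(-4) = 3 + 4 = 7)
t(U) = -35 (t(U) = -35 + 7*((-3 + 0)*0) = -35 + 7*(-3*0) = -35 + 7*0 = -35 + 0 = -35)
N(F) = 1
M(N(j(2)), -23) + t(G(3)) = -23 - 35 = -58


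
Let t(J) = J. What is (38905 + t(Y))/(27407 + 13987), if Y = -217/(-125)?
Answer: 810557/862375 ≈ 0.93991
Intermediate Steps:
Y = 217/125 (Y = -217*(-1/125) = 217/125 ≈ 1.7360)
(38905 + t(Y))/(27407 + 13987) = (38905 + 217/125)/(27407 + 13987) = (4863342/125)/41394 = (4863342/125)*(1/41394) = 810557/862375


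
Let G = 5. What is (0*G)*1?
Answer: 0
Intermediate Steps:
(0*G)*1 = (0*5)*1 = 0*1 = 0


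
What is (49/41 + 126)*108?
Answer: 563220/41 ≈ 13737.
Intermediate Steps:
(49/41 + 126)*108 = (5215/41)*108 = 563220/41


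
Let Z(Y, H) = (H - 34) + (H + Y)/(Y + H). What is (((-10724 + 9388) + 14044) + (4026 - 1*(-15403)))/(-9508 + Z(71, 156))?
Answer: -32137/9385 ≈ -3.4243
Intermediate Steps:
Z(Y, H) = -33 + H (Z(Y, H) = (-34 + H) + (H + Y)/(H + Y) = (-34 + H) + 1 = -33 + H)
(((-10724 + 9388) + 14044) + (4026 - 1*(-15403)))/(-9508 + Z(71, 156)) = (((-10724 + 9388) + 14044) + (4026 - 1*(-15403)))/(-9508 + (-33 + 156)) = ((-1336 + 14044) + (4026 + 15403))/(-9508 + 123) = (12708 + 19429)/(-9385) = 32137*(-1/9385) = -32137/9385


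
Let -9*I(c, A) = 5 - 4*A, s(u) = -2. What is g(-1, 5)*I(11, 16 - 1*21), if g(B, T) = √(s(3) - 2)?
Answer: -50*I/9 ≈ -5.5556*I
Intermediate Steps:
I(c, A) = -5/9 + 4*A/9 (I(c, A) = -(5 - 4*A)/9 = -5/9 + 4*A/9)
g(B, T) = 2*I (g(B, T) = √(-2 - 2) = √(-4) = 2*I)
g(-1, 5)*I(11, 16 - 1*21) = (2*I)*(-5/9 + 4*(16 - 1*21)/9) = (2*I)*(-5/9 + 4*(16 - 21)/9) = (2*I)*(-5/9 + (4/9)*(-5)) = (2*I)*(-5/9 - 20/9) = (2*I)*(-25/9) = -50*I/9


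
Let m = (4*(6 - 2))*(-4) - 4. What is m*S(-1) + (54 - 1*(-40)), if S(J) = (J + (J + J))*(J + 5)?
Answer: 910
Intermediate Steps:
S(J) = 3*J*(5 + J) (S(J) = (J + 2*J)*(5 + J) = (3*J)*(5 + J) = 3*J*(5 + J))
m = -68 (m = (4*4)*(-4) - 4 = 16*(-4) - 4 = -64 - 4 = -68)
m*S(-1) + (54 - 1*(-40)) = -204*(-1)*(5 - 1) + (54 - 1*(-40)) = -204*(-1)*4 + (54 + 40) = -68*(-12) + 94 = 816 + 94 = 910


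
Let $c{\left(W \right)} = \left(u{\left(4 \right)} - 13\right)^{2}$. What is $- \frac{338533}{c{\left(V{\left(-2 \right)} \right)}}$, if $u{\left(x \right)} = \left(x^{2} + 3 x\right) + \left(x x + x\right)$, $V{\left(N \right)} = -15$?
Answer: $- \frac{338533}{1225} \approx -276.35$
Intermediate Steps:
$u{\left(x \right)} = 2 x^{2} + 4 x$ ($u{\left(x \right)} = \left(x^{2} + 3 x\right) + \left(x^{2} + x\right) = \left(x^{2} + 3 x\right) + \left(x + x^{2}\right) = 2 x^{2} + 4 x$)
$c{\left(W \right)} = 1225$ ($c{\left(W \right)} = \left(2 \cdot 4 \left(2 + 4\right) - 13\right)^{2} = \left(2 \cdot 4 \cdot 6 - 13\right)^{2} = \left(48 - 13\right)^{2} = 35^{2} = 1225$)
$- \frac{338533}{c{\left(V{\left(-2 \right)} \right)}} = - \frac{338533}{1225}$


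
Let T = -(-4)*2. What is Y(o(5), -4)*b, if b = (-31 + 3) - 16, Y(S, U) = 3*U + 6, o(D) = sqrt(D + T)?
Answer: 264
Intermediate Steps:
T = 8 (T = -2*(-4) = 8)
o(D) = sqrt(8 + D) (o(D) = sqrt(D + 8) = sqrt(8 + D))
Y(S, U) = 6 + 3*U
b = -44 (b = -28 - 16 = -44)
Y(o(5), -4)*b = (6 + 3*(-4))*(-44) = (6 - 12)*(-44) = -6*(-44) = 264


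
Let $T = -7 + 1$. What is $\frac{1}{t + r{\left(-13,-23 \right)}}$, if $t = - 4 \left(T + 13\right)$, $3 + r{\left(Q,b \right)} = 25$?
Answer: $- \frac{1}{6} \approx -0.16667$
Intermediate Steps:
$r{\left(Q,b \right)} = 22$ ($r{\left(Q,b \right)} = -3 + 25 = 22$)
$T = -6$
$t = -28$ ($t = - 4 \left(-6 + 13\right) = \left(-4\right) 7 = -28$)
$\frac{1}{t + r{\left(-13,-23 \right)}} = \frac{1}{-28 + 22} = \frac{1}{-6} = - \frac{1}{6}$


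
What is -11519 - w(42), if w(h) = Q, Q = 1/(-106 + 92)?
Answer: -161265/14 ≈ -11519.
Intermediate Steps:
Q = -1/14 (Q = 1/(-14) = -1/14 ≈ -0.071429)
w(h) = -1/14
-11519 - w(42) = -11519 - 1*(-1/14) = -11519 + 1/14 = -161265/14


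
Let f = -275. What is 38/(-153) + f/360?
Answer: -413/408 ≈ -1.0123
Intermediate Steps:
38/(-153) + f/360 = 38/(-153) - 275/360 = 38*(-1/153) - 275*1/360 = -38/153 - 55/72 = -413/408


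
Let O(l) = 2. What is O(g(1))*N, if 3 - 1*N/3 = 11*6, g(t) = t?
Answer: -378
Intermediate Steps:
N = -189 (N = 9 - 33*6 = 9 - 3*66 = 9 - 198 = -189)
O(g(1))*N = 2*(-189) = -378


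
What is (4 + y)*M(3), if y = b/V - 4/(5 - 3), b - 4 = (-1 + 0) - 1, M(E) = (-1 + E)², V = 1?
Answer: 16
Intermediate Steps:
b = 2 (b = 4 + ((-1 + 0) - 1) = 4 + (-1 - 1) = 4 - 2 = 2)
y = 0 (y = 2/1 - 4/(5 - 3) = 2*1 - 4/2 = 2 - 4*½ = 2 - 2 = 0)
(4 + y)*M(3) = (4 + 0)*(-1 + 3)² = 4*2² = 4*4 = 16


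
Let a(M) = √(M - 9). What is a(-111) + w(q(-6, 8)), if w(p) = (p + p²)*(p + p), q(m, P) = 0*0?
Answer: 2*I*√30 ≈ 10.954*I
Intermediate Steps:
a(M) = √(-9 + M)
q(m, P) = 0
w(p) = 2*p*(p + p²) (w(p) = (p + p²)*(2*p) = 2*p*(p + p²))
a(-111) + w(q(-6, 8)) = √(-9 - 111) + 2*0²*(1 + 0) = √(-120) + 2*0*1 = 2*I*√30 + 0 = 2*I*√30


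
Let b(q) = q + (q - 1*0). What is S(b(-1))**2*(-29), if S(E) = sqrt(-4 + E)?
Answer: 174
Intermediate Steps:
b(q) = 2*q (b(q) = q + (q + 0) = q + q = 2*q)
S(b(-1))**2*(-29) = (sqrt(-4 + 2*(-1)))**2*(-29) = (sqrt(-4 - 2))**2*(-29) = (sqrt(-6))**2*(-29) = (I*sqrt(6))**2*(-29) = -6*(-29) = 174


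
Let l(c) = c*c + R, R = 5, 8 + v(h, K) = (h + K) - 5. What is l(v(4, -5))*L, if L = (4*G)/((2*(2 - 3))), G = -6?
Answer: 2412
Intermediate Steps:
v(h, K) = -13 + K + h (v(h, K) = -8 + ((h + K) - 5) = -8 + ((K + h) - 5) = -8 + (-5 + K + h) = -13 + K + h)
l(c) = 5 + c**2 (l(c) = c*c + 5 = c**2 + 5 = 5 + c**2)
L = 12 (L = (4*(-6))/((2*(2 - 3))) = -24/(2*(-1)) = -24/(-2) = -24*(-1/2) = 12)
l(v(4, -5))*L = (5 + (-13 - 5 + 4)**2)*12 = (5 + (-14)**2)*12 = (5 + 196)*12 = 201*12 = 2412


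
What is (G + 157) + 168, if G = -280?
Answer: 45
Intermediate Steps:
(G + 157) + 168 = (-280 + 157) + 168 = -123 + 168 = 45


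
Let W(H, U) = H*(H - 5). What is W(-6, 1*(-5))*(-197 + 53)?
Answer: -9504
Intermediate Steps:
W(H, U) = H*(-5 + H)
W(-6, 1*(-5))*(-197 + 53) = (-6*(-5 - 6))*(-197 + 53) = -6*(-11)*(-144) = 66*(-144) = -9504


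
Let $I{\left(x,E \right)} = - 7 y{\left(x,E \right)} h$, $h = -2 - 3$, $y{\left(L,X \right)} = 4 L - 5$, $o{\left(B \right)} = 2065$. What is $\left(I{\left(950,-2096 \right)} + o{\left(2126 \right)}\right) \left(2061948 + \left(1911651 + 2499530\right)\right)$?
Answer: $873160370810$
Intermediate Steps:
$y{\left(L,X \right)} = -5 + 4 L$
$h = -5$ ($h = -2 - 3 = -5$)
$I{\left(x,E \right)} = -175 + 140 x$ ($I{\left(x,E \right)} = - 7 \left(-5 + 4 x\right) \left(-5\right) = \left(35 - 28 x\right) \left(-5\right) = -175 + 140 x$)
$\left(I{\left(950,-2096 \right)} + o{\left(2126 \right)}\right) \left(2061948 + \left(1911651 + 2499530\right)\right) = \left(\left(-175 + 140 \cdot 950\right) + 2065\right) \left(2061948 + \left(1911651 + 2499530\right)\right) = \left(\left(-175 + 133000\right) + 2065\right) \left(2061948 + 4411181\right) = \left(132825 + 2065\right) 6473129 = 134890 \cdot 6473129 = 873160370810$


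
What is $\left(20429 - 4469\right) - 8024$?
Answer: $7936$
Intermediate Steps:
$\left(20429 - 4469\right) - 8024 = 15960 - 8024 = 7936$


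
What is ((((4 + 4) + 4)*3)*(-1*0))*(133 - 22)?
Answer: 0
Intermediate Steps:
((((4 + 4) + 4)*3)*(-1*0))*(133 - 22) = (((8 + 4)*3)*0)*111 = ((12*3)*0)*111 = (36*0)*111 = 0*111 = 0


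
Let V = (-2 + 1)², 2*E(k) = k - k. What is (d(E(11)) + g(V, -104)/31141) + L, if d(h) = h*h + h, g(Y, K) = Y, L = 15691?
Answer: 488633432/31141 ≈ 15691.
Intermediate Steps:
E(k) = 0 (E(k) = (k - k)/2 = (½)*0 = 0)
V = 1 (V = (-1)² = 1)
d(h) = h + h² (d(h) = h² + h = h + h²)
(d(E(11)) + g(V, -104)/31141) + L = (0*(1 + 0) + 1/31141) + 15691 = (0*1 + 1*(1/31141)) + 15691 = (0 + 1/31141) + 15691 = 1/31141 + 15691 = 488633432/31141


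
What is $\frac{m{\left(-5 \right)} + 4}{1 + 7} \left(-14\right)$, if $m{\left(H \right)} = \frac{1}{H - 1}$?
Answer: $- \frac{161}{24} \approx -6.7083$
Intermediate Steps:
$m{\left(H \right)} = \frac{1}{-1 + H}$
$\frac{m{\left(-5 \right)} + 4}{1 + 7} \left(-14\right) = \frac{\frac{1}{-1 - 5} + 4}{1 + 7} \left(-14\right) = \frac{\frac{1}{-6} + 4}{8} \left(-14\right) = \left(- \frac{1}{6} + 4\right) \frac{1}{8} \left(-14\right) = \frac{23}{6} \cdot \frac{1}{8} \left(-14\right) = \frac{23}{48} \left(-14\right) = - \frac{161}{24}$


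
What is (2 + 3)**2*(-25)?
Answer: -625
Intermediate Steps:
(2 + 3)**2*(-25) = 5**2*(-25) = 25*(-25) = -625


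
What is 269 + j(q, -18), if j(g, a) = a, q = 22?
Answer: 251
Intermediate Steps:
269 + j(q, -18) = 269 - 18 = 251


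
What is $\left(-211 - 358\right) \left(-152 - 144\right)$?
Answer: $168424$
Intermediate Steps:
$\left(-211 - 358\right) \left(-152 - 144\right) = - 569 \left(-152 - 144\right) = \left(-569\right) \left(-296\right) = 168424$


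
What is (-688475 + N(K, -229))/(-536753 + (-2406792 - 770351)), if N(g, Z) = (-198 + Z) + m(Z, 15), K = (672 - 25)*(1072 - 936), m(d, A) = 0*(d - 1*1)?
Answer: 344451/1856948 ≈ 0.18549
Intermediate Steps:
m(d, A) = 0 (m(d, A) = 0*(d - 1) = 0*(-1 + d) = 0)
K = 87992 (K = 647*136 = 87992)
N(g, Z) = -198 + Z (N(g, Z) = (-198 + Z) + 0 = -198 + Z)
(-688475 + N(K, -229))/(-536753 + (-2406792 - 770351)) = (-688475 + (-198 - 229))/(-536753 + (-2406792 - 770351)) = (-688475 - 427)/(-536753 - 3177143) = -688902/(-3713896) = -688902*(-1/3713896) = 344451/1856948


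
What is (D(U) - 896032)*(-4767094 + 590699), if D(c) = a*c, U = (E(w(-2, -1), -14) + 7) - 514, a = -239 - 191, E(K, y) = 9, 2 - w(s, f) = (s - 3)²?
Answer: 2847850339340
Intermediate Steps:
w(s, f) = 2 - (-3 + s)² (w(s, f) = 2 - (s - 3)² = 2 - (-3 + s)²)
a = -430
U = -498 (U = (9 + 7) - 514 = 16 - 514 = -498)
D(c) = -430*c
(D(U) - 896032)*(-4767094 + 590699) = (-430*(-498) - 896032)*(-4767094 + 590699) = (214140 - 896032)*(-4176395) = -681892*(-4176395) = 2847850339340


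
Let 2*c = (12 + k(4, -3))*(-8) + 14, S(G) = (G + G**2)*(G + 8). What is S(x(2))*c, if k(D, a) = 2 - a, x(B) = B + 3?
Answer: -23790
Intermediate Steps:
x(B) = 3 + B
S(G) = (8 + G)*(G + G**2) (S(G) = (G + G**2)*(8 + G) = (8 + G)*(G + G**2))
c = -61 (c = ((12 + (2 - 1*(-3)))*(-8) + 14)/2 = ((12 + (2 + 3))*(-8) + 14)/2 = ((12 + 5)*(-8) + 14)/2 = (17*(-8) + 14)/2 = (-136 + 14)/2 = (1/2)*(-122) = -61)
S(x(2))*c = ((3 + 2)*(8 + (3 + 2)**2 + 9*(3 + 2)))*(-61) = (5*(8 + 5**2 + 9*5))*(-61) = (5*(8 + 25 + 45))*(-61) = (5*78)*(-61) = 390*(-61) = -23790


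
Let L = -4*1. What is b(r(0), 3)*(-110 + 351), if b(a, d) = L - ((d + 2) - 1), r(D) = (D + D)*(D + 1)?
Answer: -1928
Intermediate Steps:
L = -4
r(D) = 2*D*(1 + D) (r(D) = (2*D)*(1 + D) = 2*D*(1 + D))
b(a, d) = -5 - d (b(a, d) = -4 - ((d + 2) - 1) = -4 - ((2 + d) - 1) = -4 - (1 + d) = -4 + (-1 - d) = -5 - d)
b(r(0), 3)*(-110 + 351) = (-5 - 1*3)*(-110 + 351) = (-5 - 3)*241 = -8*241 = -1928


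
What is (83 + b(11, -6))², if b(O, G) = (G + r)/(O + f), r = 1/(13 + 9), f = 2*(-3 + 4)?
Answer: 557290449/81796 ≈ 6813.2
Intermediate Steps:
f = 2 (f = 2*1 = 2)
r = 1/22 ≈ 0.045455
b(O, G) = (1/22 + G)/(2 + O) (b(O, G) = (G + 1/22)/(O + 2) = (1/22 + G)/(2 + O))
(83 + b(11, -6))² = (83 + (1/22 - 6)/(2 + 11))² = (83 - 131/22/13)² = (83 + (1/13)*(-131/22))² = (83 - 131/286)² = (23607/286)² = 557290449/81796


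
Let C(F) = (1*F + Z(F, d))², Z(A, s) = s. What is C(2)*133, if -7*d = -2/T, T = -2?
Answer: 3211/7 ≈ 458.71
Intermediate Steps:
d = -⅐ (d = -(-2)/(7*(-2)) = -(-2)*(-1)/(7*2) = -⅐*1 = -⅐ ≈ -0.14286)
C(F) = (-⅐ + F)² (C(F) = (1*F - ⅐)² = (F - ⅐)² = (-⅐ + F)²)
C(2)*133 = ((-1 + 7*2)²/49)*133 = ((-1 + 14)²/49)*133 = ((1/49)*13²)*133 = ((1/49)*169)*133 = (169/49)*133 = 3211/7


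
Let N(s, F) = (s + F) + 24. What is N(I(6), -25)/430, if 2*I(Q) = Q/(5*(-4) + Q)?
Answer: -17/6020 ≈ -0.0028239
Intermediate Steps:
I(Q) = Q/(2*(-20 + Q)) (I(Q) = (Q/(5*(-4) + Q))/2 = (Q/(-20 + Q))/2 = Q/(2*(-20 + Q)))
N(s, F) = 24 + F + s (N(s, F) = (F + s) + 24 = 24 + F + s)
N(I(6), -25)/430 = (24 - 25 + (½)*6/(-20 + 6))/430 = (24 - 25 + (½)*6/(-14))*(1/430) = (24 - 25 + (½)*6*(-1/14))*(1/430) = (24 - 25 - 3/14)*(1/430) = -17/14*1/430 = -17/6020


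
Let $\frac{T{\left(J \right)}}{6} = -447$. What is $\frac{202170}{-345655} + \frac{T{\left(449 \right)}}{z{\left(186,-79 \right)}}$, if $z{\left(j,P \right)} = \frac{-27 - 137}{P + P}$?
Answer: $- \frac{7325326803}{2834371} \approx -2584.5$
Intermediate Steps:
$T{\left(J \right)} = -2682$ ($T{\left(J \right)} = 6 \left(-447\right) = -2682$)
$z{\left(j,P \right)} = - \frac{82}{P}$ ($z{\left(j,P \right)} = - \frac{164}{2 P} = - 164 \frac{1}{2 P} = - \frac{82}{P}$)
$\frac{202170}{-345655} + \frac{T{\left(449 \right)}}{z{\left(186,-79 \right)}} = \frac{202170}{-345655} - \frac{2682}{\left(-82\right) \frac{1}{-79}} = 202170 \left(- \frac{1}{345655}\right) - \frac{2682}{\left(-82\right) \left(- \frac{1}{79}\right)} = - \frac{40434}{69131} - \frac{2682}{\frac{82}{79}} = - \frac{40434}{69131} - \frac{105939}{41} = - \frac{7325326803}{2834371}$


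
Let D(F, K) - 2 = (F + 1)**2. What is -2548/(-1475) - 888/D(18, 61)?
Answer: -128292/178475 ≈ -0.71882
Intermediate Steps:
D(F, K) = 2 + (1 + F)**2 (D(F, K) = 2 + (F + 1)**2 = 2 + (1 + F)**2)
-2548/(-1475) - 888/D(18, 61) = -2548/(-1475) - 888/(2 + (1 + 18)**2) = -2548*(-1/1475) - 888/(2 + 19**2) = 2548/1475 - 888/(2 + 361) = 2548/1475 - 888/363 = 2548/1475 - 888*1/363 = 2548/1475 - 296/121 = -128292/178475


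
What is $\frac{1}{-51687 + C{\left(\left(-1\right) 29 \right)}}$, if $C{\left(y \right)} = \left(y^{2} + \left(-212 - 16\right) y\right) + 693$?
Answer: $- \frac{1}{43541} \approx -2.2967 \cdot 10^{-5}$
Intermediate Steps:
$C{\left(y \right)} = 693 + y^{2} - 228 y$ ($C{\left(y \right)} = \left(y^{2} - 228 y\right) + 693 = 693 + y^{2} - 228 y$)
$\frac{1}{-51687 + C{\left(\left(-1\right) 29 \right)}} = \frac{1}{-51687 + \left(693 + \left(\left(-1\right) 29\right)^{2} - 228 \left(\left(-1\right) 29\right)\right)} = \frac{1}{-51687 + \left(693 + \left(-29\right)^{2} - -6612\right)} = \frac{1}{-51687 + \left(693 + 841 + 6612\right)} = \frac{1}{-51687 + 8146} = \frac{1}{-43541} = - \frac{1}{43541}$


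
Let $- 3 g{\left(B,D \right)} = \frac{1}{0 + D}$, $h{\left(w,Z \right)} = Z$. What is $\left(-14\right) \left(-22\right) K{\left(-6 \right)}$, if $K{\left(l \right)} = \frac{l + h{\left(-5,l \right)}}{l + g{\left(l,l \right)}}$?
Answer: $\frac{66528}{107} \approx 621.76$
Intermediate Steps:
$g{\left(B,D \right)} = - \frac{1}{3 D}$ ($g{\left(B,D \right)} = - \frac{1}{3 \left(0 + D\right)} = - \frac{1}{3 D}$)
$K{\left(l \right)} = \frac{2 l}{l - \frac{1}{3 l}}$ ($K{\left(l \right)} = \frac{l + l}{l - \frac{1}{3 l}} = \frac{2 l}{l - \frac{1}{3 l}}$)
$\left(-14\right) \left(-22\right) K{\left(-6 \right)} = \left(-14\right) \left(-22\right) \frac{6 \left(-6\right)^{2}}{-1 + 3 \left(-6\right)^{2}} = 308 \cdot 6 \cdot 36 \frac{1}{-1 + 3 \cdot 36} = 308 \cdot 6 \cdot 36 \frac{1}{-1 + 108} = 308 \cdot 6 \cdot 36 \cdot \frac{1}{107} = 308 \cdot \frac{216}{107} = \frac{66528}{107}$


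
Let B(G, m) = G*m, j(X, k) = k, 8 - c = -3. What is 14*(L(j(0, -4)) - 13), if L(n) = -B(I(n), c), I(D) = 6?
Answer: -1106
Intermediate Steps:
c = 11 (c = 8 - 1*(-3) = 8 + 3 = 11)
L(n) = -66 (L(n) = -6*11 = -1*66 = -66)
14*(L(j(0, -4)) - 13) = 14*(-66 - 13) = 14*(-79) = -1106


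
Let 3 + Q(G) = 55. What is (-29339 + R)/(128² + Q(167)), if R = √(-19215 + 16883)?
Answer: -29339/16436 + I*√583/8218 ≈ -1.785 + 0.0029381*I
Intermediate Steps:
Q(G) = 52 (Q(G) = -3 + 55 = 52)
R = 2*I*√583 (R = √(-2332) = 2*I*√583 ≈ 48.291*I)
(-29339 + R)/(128² + Q(167)) = (-29339 + 2*I*√583)/(128² + 52) = (-29339 + 2*I*√583)/(16384 + 52) = (-29339 + 2*I*√583)/16436 = (-29339 + 2*I*√583)*(1/16436) = -29339/16436 + I*√583/8218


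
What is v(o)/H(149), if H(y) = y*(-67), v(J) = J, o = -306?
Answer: 306/9983 ≈ 0.030652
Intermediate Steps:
H(y) = -67*y
v(o)/H(149) = -306/((-67*149)) = -306/(-9983) = -306*(-1/9983) = 306/9983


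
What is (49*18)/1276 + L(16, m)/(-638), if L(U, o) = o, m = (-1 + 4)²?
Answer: 216/319 ≈ 0.67712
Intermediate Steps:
m = 9 (m = 3² = 9)
(49*18)/1276 + L(16, m)/(-638) = (49*18)/1276 + 9/(-638) = 882*(1/1276) + 9*(-1/638) = 441/638 - 9/638 = 216/319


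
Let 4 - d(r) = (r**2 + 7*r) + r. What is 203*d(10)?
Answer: -35728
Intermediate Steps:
d(r) = 4 - r**2 - 8*r (d(r) = 4 - ((r**2 + 7*r) + r) = 4 - (r**2 + 8*r) = 4 + (-r**2 - 8*r) = 4 - r**2 - 8*r)
203*d(10) = 203*(4 - 1*10**2 - 8*10) = 203*(4 - 1*100 - 80) = 203*(4 - 100 - 80) = 203*(-176) = -35728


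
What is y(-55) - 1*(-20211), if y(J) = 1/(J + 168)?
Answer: 2283844/113 ≈ 20211.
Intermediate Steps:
y(J) = 1/(168 + J)
y(-55) - 1*(-20211) = 1/(168 - 55) - 1*(-20211) = 1/113 + 20211 = 2283844/113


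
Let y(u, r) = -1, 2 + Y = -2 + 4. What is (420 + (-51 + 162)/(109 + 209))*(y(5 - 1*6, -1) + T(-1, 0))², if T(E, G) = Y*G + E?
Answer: 89114/53 ≈ 1681.4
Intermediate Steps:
Y = 0 (Y = -2 + (-2 + 4) = -2 + 2 = 0)
T(E, G) = E (T(E, G) = 0*G + E = 0 + E = E)
(420 + (-51 + 162)/(109 + 209))*(y(5 - 1*6, -1) + T(-1, 0))² = (420 + (-51 + 162)/(109 + 209))*(-1 - 1)² = (420 + 111/318)*(-2)² = (420 + 111*(1/318))*4 = (420 + 37/106)*4 = (44557/106)*4 = 89114/53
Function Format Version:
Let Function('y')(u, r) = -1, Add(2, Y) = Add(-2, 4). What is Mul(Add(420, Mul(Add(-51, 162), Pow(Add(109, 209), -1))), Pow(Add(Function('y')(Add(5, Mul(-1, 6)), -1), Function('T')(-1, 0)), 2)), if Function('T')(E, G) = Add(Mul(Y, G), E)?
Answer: Rational(89114, 53) ≈ 1681.4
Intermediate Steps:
Y = 0 (Y = Add(-2, Add(-2, 4)) = Add(-2, 2) = 0)
Function('T')(E, G) = E (Function('T')(E, G) = Add(Mul(0, G), E) = Add(0, E) = E)
Mul(Add(420, Mul(Add(-51, 162), Pow(Add(109, 209), -1))), Pow(Add(Function('y')(Add(5, Mul(-1, 6)), -1), Function('T')(-1, 0)), 2)) = Mul(Add(420, Mul(Add(-51, 162), Pow(Add(109, 209), -1))), Pow(Add(-1, -1), 2)) = Mul(Add(420, Mul(111, Pow(318, -1))), Pow(-2, 2)) = Mul(Add(420, Mul(111, Rational(1, 318))), 4) = Mul(Add(420, Rational(37, 106)), 4) = Mul(Rational(44557, 106), 4) = Rational(89114, 53)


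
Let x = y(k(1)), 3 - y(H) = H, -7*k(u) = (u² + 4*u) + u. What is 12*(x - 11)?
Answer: -600/7 ≈ -85.714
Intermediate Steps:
k(u) = -5*u/7 - u²/7 (k(u) = -((u² + 4*u) + u)/7 = -(u² + 5*u)/7 = -5*u/7 - u²/7)
y(H) = 3 - H
x = 27/7 (x = 3 - (-1)*(5 + 1)/7 = 3 - (-1)*6/7 = 3 - 1*(-6/7) = 3 + 6/7 = 27/7 ≈ 3.8571)
12*(x - 11) = 12*(27/7 - 11) = 12*(-50/7) = -600/7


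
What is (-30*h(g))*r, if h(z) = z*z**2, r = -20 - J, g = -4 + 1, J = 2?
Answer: -17820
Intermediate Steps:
g = -3
r = -22 (r = -20 - 1*2 = -20 - 2 = -22)
h(z) = z**3
(-30*h(g))*r = -30*(-3)**3*(-22) = -30*(-27)*(-22) = 810*(-22) = -17820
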